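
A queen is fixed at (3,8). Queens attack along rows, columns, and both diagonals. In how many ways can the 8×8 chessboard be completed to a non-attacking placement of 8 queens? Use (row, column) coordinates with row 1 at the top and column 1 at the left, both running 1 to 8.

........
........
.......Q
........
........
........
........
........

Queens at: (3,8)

Branch on row 1: col 1 → 2; col 2 → 1; col 3 → 4; col 4 → 4; col 5 → 4; col 7 → 1.
Sum: 2 + 1 + 4 + 4 + 4 + 1 = 16.

16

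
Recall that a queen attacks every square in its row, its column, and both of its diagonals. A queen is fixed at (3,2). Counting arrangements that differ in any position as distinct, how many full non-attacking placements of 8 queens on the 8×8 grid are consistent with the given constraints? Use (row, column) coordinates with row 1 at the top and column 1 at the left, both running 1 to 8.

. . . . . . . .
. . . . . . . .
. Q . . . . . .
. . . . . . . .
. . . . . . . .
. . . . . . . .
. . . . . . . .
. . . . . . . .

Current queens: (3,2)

14

Branch on row 1: col 1 → 0; col 3 → 7; col 5 → 3; col 6 → 2; col 7 → 2; col 8 → 0.
Sum: 0 + 7 + 3 + 2 + 2 + 0 = 14.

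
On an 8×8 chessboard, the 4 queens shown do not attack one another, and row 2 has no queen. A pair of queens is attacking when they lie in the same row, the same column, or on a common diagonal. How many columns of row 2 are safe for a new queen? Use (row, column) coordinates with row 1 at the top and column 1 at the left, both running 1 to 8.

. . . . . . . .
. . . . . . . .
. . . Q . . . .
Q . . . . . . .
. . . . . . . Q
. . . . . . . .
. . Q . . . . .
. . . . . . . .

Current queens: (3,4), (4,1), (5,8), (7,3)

3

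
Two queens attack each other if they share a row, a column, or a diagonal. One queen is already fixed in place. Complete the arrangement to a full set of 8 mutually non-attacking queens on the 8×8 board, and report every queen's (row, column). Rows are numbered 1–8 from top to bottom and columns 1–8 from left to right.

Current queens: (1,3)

(1,3) (2,8) (3,4) (4,7) (5,1) (6,6) (7,2) (8,5)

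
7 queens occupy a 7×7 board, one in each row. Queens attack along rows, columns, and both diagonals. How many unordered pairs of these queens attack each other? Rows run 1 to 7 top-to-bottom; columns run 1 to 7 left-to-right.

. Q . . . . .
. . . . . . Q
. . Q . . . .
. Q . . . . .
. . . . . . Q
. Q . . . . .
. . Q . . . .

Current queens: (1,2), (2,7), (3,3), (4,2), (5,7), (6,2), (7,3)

7

Same column: (1,2)–(4,2) (column 2); (1,2)–(6,2) (column 2); (2,7)–(5,7) (column 7); (3,3)–(7,3) (column 3); (4,2)–(6,2) (column 2).
Same diagonal: (3,3)–(4,2) (|3−4| = |3−2| = 1); (6,2)–(7,3) (|6−7| = |2−3| = 1).
Total attacking pairs: 7.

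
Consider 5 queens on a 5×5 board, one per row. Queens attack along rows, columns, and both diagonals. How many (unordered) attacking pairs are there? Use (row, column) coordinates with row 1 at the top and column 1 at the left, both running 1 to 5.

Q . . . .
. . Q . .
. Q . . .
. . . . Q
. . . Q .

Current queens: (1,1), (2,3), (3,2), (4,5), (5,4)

4

Same diagonal: (2,3)–(3,2) (|2−3| = |3−2| = 1); (2,3)–(4,5) (|2−4| = |3−5| = 2); (3,2)–(5,4) (|3−5| = |2−4| = 2); (4,5)–(5,4) (|4−5| = |5−4| = 1).
Total attacking pairs: 4.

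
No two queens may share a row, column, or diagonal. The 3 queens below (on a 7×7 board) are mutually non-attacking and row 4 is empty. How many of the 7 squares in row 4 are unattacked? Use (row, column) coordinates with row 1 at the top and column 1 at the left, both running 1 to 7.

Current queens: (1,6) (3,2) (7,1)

(1,6) attacks row 4 at column 6 and diagonals 3.
(3,2) attacks row 4 at column 2 and diagonals 1, 3.
(7,1) attacks row 4 at column 1 and diagonals 4.
Attacked columns: {1, 2, 3, 4, 6}. Safe: {5, 7}.

2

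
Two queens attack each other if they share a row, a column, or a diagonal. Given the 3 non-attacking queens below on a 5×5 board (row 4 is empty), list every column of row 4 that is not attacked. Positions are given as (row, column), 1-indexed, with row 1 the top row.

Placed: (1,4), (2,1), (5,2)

columns 5

(1,4) attacks row 4 at column 4 and diagonals 1.
(2,1) attacks row 4 at column 1 and diagonals 3.
(5,2) attacks row 4 at column 2 and diagonals 1, 3.
Attacked columns: {1, 2, 3, 4}. Safe: {5}.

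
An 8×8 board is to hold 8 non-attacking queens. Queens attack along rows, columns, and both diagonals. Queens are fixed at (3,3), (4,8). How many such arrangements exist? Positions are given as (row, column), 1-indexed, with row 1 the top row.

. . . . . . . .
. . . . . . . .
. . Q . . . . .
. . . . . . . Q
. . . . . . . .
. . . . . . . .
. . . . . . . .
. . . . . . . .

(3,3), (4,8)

Branch on row 1: col 2 → 0; col 4 → 1; col 6 → 0; col 7 → 1.
Sum: 0 + 1 + 0 + 1 = 2.

2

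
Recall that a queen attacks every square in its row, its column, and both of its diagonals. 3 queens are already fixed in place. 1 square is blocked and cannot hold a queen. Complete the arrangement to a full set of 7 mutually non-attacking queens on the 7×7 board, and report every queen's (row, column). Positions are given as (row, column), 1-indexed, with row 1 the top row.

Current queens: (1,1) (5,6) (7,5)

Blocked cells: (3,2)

Row 2: attacked by (1,1)→{1,2}; (5,6)→{3,6}; (7,5)→{5}. Safe: 4, 7. Place at column 4.
Row 3: attacked by (1,1)→{1,3}; (2,4)→{3,4,5}; (5,6)→{4,6}; (7,5)→{1,5}. Blocked: 2. Safe: 7. Place at column 7.
Row 4: attacked by (1,1)→{1,4}; (2,4)→{2,4,6}; (3,7)→{6,7}; (5,6)→{5,6,7}; (7,5)→{2,5}. Safe: 3. Place at column 3.
Row 6: attacked by (1,1)→{1,6}; (2,4)→{4}; (3,7)→{4,7}; (4,3)→{1,3,5}; (5,6)→{5,6,7}; (7,5)→{4,5,6}. Safe: 2. Place at column 2.
Columns [1, 4, 7, 3, 6, 2, 5], r−c [0, -2, -4, 1, -1, 4, 2], r+c [2, 6, 10, 7, 11, 8, 12] are all distinct, so no two queens attack.

(1,1) (2,4) (3,7) (4,3) (5,6) (6,2) (7,5)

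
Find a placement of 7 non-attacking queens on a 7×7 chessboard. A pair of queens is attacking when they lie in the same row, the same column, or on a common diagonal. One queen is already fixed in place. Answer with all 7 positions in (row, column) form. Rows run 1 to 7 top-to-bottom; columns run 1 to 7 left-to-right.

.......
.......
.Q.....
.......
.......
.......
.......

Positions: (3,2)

(1,6) (2,4) (3,2) (4,7) (5,5) (6,3) (7,1)

Row 1: attacked by (3,2)→{2,4}. Safe: 1, 3, 5, 6, 7. Place at column 6.
Row 2: attacked by (1,6)→{5,6,7}; (3,2)→{1,2,3}. Safe: 4. Place at column 4.
Row 4: attacked by (1,6)→{3,6}; (2,4)→{2,4,6}; (3,2)→{1,2,3}. Safe: 5, 7. Place at column 7.
Row 5: attacked by (1,6)→{2,6}; (2,4)→{1,4,7}; (3,2)→{2,4}; (4,7)→{6,7}. Safe: 3, 5. Place at column 5.
Row 6: attacked by (1,6)→{1,6}; (2,4)→{4}; (3,2)→{2,5}; (4,7)→{5,7}; (5,5)→{4,5,6}. Safe: 3. Place at column 3.
Row 7: attacked by (1,6)→{6}; (2,4)→{4}; (3,2)→{2,6}; (4,7)→{4,7}; (5,5)→{3,5,7}; (6,3)→{2,3,4}. Safe: 1. Place at column 1.
Columns [6, 4, 2, 7, 5, 3, 1], r−c [-5, -2, 1, -3, 0, 3, 6], r+c [7, 6, 5, 11, 10, 9, 8] are all distinct, so no two queens attack.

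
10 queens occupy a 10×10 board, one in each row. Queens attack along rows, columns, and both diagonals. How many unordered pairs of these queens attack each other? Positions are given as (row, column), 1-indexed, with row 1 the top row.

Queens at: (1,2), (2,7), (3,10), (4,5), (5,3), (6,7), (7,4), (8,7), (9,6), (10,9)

11

Same column: (2,7)–(6,7) (column 7); (2,7)–(8,7) (column 7); (6,7)–(8,7) (column 7).
Same diagonal: (1,2)–(4,5) (|1−4| = |2−5| = 3); (1,2)–(6,7) (|1−6| = |2−7| = 5); (2,7)–(4,5) (|2−4| = |7−5| = 2); (3,10)–(6,7) (|3−6| = |10−7| = 3); (4,5)–(6,7) (|4−6| = |5−7| = 2); (7,4)–(9,6) (|7−9| = |4−6| = 2); (8,7)–(9,6) (|8−9| = |7−6| = 1); (8,7)–(10,9) (|8−10| = |7−9| = 2).
Total attacking pairs: 11.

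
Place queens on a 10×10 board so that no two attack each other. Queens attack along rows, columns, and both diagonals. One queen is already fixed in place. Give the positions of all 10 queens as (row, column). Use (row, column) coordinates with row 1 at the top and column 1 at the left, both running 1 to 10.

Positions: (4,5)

(1,6) (2,4) (3,9) (4,5) (5,3) (6,10) (7,7) (8,2) (9,8) (10,1)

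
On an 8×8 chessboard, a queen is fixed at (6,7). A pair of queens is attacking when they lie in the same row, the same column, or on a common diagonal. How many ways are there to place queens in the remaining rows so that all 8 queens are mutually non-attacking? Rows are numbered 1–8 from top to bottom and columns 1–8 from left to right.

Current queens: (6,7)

Branch on row 1: col 1 → 1; col 3 → 4; col 4 → 3; col 5 → 3; col 6 → 2; col 8 → 1.
Sum: 1 + 4 + 3 + 3 + 2 + 1 = 14.

14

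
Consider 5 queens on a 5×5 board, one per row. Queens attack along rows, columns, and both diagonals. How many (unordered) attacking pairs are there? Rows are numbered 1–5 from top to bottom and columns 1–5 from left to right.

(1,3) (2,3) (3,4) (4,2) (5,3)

Same column: (1,3)–(2,3) (column 3); (1,3)–(5,3) (column 3); (2,3)–(5,3) (column 3).
Same diagonal: (2,3)–(3,4) (|2−3| = |3−4| = 1); (4,2)–(5,3) (|4−5| = |2−3| = 1).
Total attacking pairs: 5.

5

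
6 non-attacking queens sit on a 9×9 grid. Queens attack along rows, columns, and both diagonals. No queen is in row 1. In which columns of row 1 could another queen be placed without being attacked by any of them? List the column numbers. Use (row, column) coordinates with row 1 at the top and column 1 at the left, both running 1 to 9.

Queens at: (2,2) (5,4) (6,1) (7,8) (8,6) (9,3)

(2,2) attacks row 1 at column 2 and diagonals 1, 3.
(5,4) attacks row 1 at column 4 and diagonals 8.
(6,1) attacks row 1 at column 1 and diagonals 6.
(7,8) attacks row 1 at column 8 and diagonals 2.
(8,6) attacks row 1 at column 6.
(9,3) attacks row 1 at column 3.
Attacked columns: {1, 2, 3, 4, 6, 8}. Safe: {5, 7, 9}.

columns 5, 7, 9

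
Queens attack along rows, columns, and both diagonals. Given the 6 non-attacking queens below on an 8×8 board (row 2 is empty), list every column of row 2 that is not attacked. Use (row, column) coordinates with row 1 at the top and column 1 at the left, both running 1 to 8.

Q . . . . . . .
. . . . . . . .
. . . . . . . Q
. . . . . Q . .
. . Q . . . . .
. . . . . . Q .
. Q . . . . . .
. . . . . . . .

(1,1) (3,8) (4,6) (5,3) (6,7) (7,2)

(1,1) attacks row 2 at column 1 and diagonals 2.
(3,8) attacks row 2 at column 8 and diagonals 7.
(4,6) attacks row 2 at column 6 and diagonals 4, 8.
(5,3) attacks row 2 at column 3 and diagonals 6.
(6,7) attacks row 2 at column 7 and diagonals 3.
(7,2) attacks row 2 at column 2 and diagonals 7.
Attacked columns: {1, 2, 3, 4, 6, 7, 8}. Safe: {5}.

columns 5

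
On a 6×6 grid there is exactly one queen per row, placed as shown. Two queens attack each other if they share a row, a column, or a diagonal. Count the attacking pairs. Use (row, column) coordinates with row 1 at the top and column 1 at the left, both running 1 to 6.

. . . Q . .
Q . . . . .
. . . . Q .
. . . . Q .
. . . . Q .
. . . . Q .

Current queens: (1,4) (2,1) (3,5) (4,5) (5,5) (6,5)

Same column: (3,5)–(4,5) (column 5); (3,5)–(5,5) (column 5); (3,5)–(6,5) (column 5); (4,5)–(5,5) (column 5); (4,5)–(6,5) (column 5); (5,5)–(6,5) (column 5).
Same diagonal: (2,1)–(6,5) (|2−6| = |1−5| = 4).
Total attacking pairs: 7.

7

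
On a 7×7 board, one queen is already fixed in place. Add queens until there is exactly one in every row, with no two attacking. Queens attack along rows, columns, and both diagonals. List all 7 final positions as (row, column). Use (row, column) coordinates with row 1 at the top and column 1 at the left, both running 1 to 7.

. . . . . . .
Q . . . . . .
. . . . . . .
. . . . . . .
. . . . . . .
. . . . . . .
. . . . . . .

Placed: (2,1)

Row 1: attacked by (2,1)→{1,2}. Safe: 3, 4, 5, 6, 7. Place at column 3.
Row 3: attacked by (1,3)→{1,3,5}; (2,1)→{1,2}. Safe: 4, 6, 7. Place at column 6.
Row 4: attacked by (1,3)→{3,6}; (2,1)→{1,3}; (3,6)→{5,6,7}. Safe: 2, 4. Place at column 4.
Row 5: attacked by (1,3)→{3,7}; (2,1)→{1,4}; (3,6)→{4,6}; (4,4)→{3,4,5}. Safe: 2. Place at column 2.
Row 6: attacked by (1,3)→{3}; (2,1)→{1,5}; (3,6)→{3,6}; (4,4)→{2,4,6}; (5,2)→{1,2,3}. Safe: 7. Place at column 7.
Row 7: attacked by (1,3)→{3}; (2,1)→{1,6}; (3,6)→{2,6}; (4,4)→{1,4,7}; (5,2)→{2,4}; (6,7)→{6,7}. Safe: 5. Place at column 5.
Columns [3, 1, 6, 4, 2, 7, 5], r−c [-2, 1, -3, 0, 3, -1, 2], r+c [4, 3, 9, 8, 7, 13, 12] are all distinct, so no two queens attack.

(1,3) (2,1) (3,6) (4,4) (5,2) (6,7) (7,5)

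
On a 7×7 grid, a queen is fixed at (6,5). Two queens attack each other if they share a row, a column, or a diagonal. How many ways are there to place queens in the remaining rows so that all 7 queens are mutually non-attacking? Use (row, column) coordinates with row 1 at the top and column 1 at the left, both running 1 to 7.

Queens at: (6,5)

Branch on row 1: col 1 → 1; col 2 → 1; col 3 → 0; col 4 → 1; col 6 → 3; col 7 → 0.
Sum: 1 + 1 + 0 + 1 + 3 + 0 = 6.

6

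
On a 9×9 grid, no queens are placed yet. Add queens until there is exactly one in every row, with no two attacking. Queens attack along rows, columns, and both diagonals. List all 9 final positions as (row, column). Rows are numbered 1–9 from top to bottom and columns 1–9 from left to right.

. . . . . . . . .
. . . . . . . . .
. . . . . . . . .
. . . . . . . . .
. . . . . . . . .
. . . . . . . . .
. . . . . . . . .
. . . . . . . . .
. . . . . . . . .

(1,5) (2,7) (3,1) (4,6) (5,8) (6,2) (7,4) (8,9) (9,3)

Row 1: Safe: 1, 2, 3, 4, 5, 6, 7, 8, 9. Place at column 5.
Row 2: attacked by (1,5)→{4,5,6}. Safe: 1, 2, 3, 7, 8, 9. Place at column 7.
Row 3: attacked by (1,5)→{3,5,7}; (2,7)→{6,7,8}. Safe: 1, 2, 4, 9. Place at column 1.
Row 4: attacked by (1,5)→{2,5,8}; (2,7)→{5,7,9}; (3,1)→{1,2}. Safe: 3, 4, 6. Place at column 6.
Row 5: attacked by (1,5)→{1,5,9}; (2,7)→{4,7}; (3,1)→{1,3}; (4,6)→{5,6,7}. Safe: 2, 8. Place at column 8.
Row 6: attacked by (1,5)→{5}; (2,7)→{3,7}; (3,1)→{1,4}; (4,6)→{4,6,8}; (5,8)→{7,8,9}. Safe: 2. Place at column 2.
Row 7: attacked by (1,5)→{5}; (2,7)→{2,7}; (3,1)→{1,5}; (4,6)→{3,6,9}; (5,8)→{6,8}; (6,2)→{1,2,3}. Safe: 4. Place at column 4.
Row 8: attacked by (1,5)→{5}; (2,7)→{1,7}; (3,1)→{1,6}; (4,6)→{2,6}; (5,8)→{5,8}; (6,2)→{2,4}; (7,4)→{3,4,5}. Safe: 9. Place at column 9.
Row 9: attacked by (1,5)→{5}; (2,7)→{7}; (3,1)→{1,7}; (4,6)→{1,6}; (5,8)→{4,8}; (6,2)→{2,5}; (7,4)→{2,4,6}; (8,9)→{8,9}. Safe: 3. Place at column 3.
Columns [5, 7, 1, 6, 8, 2, 4, 9, 3], r−c [-4, -5, 2, -2, -3, 4, 3, -1, 6], r+c [6, 9, 4, 10, 13, 8, 11, 17, 12] are all distinct, so no two queens attack.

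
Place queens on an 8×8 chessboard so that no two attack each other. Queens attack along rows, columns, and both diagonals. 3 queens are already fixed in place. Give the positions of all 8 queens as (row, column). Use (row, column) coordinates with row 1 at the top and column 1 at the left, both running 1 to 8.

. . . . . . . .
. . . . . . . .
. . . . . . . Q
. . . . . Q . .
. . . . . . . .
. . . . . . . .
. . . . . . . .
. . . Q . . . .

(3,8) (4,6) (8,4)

Row 1: attacked by (3,8)→{6,8}; (4,6)→{3,6}; (8,4)→{4}. Safe: 1, 2, 5, 7. Place at column 1.
Row 2: attacked by (1,1)→{1,2}; (3,8)→{7,8}; (4,6)→{4,6,8}; (8,4)→{4}. Safe: 3, 5. Place at column 5.
Row 5: attacked by (1,1)→{1,5}; (2,5)→{2,5,8}; (3,8)→{6,8}; (4,6)→{5,6,7}; (8,4)→{1,4,7}. Safe: 3. Place at column 3.
Row 6: attacked by (1,1)→{1,6}; (2,5)→{1,5}; (3,8)→{5,8}; (4,6)→{4,6,8}; (5,3)→{2,3,4}; (8,4)→{2,4,6}. Safe: 7. Place at column 7.
Row 7: attacked by (1,1)→{1,7}; (2,5)→{5}; (3,8)→{4,8}; (4,6)→{3,6}; (5,3)→{1,3,5}; (6,7)→{6,7,8}; (8,4)→{3,4,5}. Safe: 2. Place at column 2.
Columns [1, 5, 8, 6, 3, 7, 2, 4], r−c [0, -3, -5, -2, 2, -1, 5, 4], r+c [2, 7, 11, 10, 8, 13, 9, 12] are all distinct, so no two queens attack.

(1,1) (2,5) (3,8) (4,6) (5,3) (6,7) (7,2) (8,4)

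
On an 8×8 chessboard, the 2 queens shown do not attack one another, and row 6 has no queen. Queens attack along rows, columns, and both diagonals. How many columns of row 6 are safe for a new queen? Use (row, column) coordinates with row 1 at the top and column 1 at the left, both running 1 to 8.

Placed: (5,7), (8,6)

4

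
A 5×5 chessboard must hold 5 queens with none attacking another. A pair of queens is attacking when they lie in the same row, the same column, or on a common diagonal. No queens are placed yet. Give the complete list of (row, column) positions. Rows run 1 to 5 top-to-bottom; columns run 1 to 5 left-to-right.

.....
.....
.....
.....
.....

(1,3) (2,1) (3,4) (4,2) (5,5)

Row 1: Safe: 1, 2, 3, 4, 5. Place at column 3.
Row 2: attacked by (1,3)→{2,3,4}. Safe: 1, 5. Place at column 1.
Row 3: attacked by (1,3)→{1,3,5}; (2,1)→{1,2}. Safe: 4. Place at column 4.
Row 4: attacked by (1,3)→{3}; (2,1)→{1,3}; (3,4)→{3,4,5}. Safe: 2. Place at column 2.
Row 5: attacked by (1,3)→{3}; (2,1)→{1,4}; (3,4)→{2,4}; (4,2)→{1,2,3}. Safe: 5. Place at column 5.
Columns [3, 1, 4, 2, 5], r−c [-2, 1, -1, 2, 0], r+c [4, 3, 7, 6, 10] are all distinct, so no two queens attack.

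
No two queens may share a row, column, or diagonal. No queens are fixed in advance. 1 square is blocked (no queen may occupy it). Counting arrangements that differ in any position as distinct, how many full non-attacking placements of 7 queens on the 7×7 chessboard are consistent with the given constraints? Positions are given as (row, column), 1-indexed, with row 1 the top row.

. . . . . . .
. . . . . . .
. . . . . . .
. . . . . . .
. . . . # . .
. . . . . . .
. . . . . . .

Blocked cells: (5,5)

Branch on row 1: col 1 → 4; col 2 → 6; col 3 → 4; col 4 → 5; col 5 → 6; col 6 → 6; col 7 → 3.
Sum: 4 + 6 + 4 + 5 + 6 + 6 + 3 = 34.

34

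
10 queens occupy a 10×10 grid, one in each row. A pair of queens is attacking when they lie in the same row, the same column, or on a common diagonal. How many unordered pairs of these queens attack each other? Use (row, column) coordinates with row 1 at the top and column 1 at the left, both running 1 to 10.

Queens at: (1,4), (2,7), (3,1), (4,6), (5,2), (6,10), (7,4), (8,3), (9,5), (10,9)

3

Same column: (1,4)–(7,4) (column 4).
Same diagonal: (5,2)–(7,4) (|5−7| = |2−4| = 2); (7,4)–(8,3) (|7−8| = |4−3| = 1).
Total attacking pairs: 3.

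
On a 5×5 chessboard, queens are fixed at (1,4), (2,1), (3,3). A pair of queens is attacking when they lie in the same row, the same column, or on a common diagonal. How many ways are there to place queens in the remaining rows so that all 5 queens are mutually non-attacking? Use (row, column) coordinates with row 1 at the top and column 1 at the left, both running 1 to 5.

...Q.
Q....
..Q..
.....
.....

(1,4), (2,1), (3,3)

Branch on row 4: col 5 → 1.
Sum: 1 = 1.

1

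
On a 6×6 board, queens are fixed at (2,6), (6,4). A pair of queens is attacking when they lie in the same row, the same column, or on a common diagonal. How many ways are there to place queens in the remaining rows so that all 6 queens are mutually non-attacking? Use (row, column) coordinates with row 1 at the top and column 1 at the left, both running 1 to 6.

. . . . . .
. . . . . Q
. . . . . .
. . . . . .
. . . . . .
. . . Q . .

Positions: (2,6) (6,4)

Branch on row 1: col 1 → 0; col 2 → 0; col 3 → 1.
Sum: 0 + 0 + 1 = 1.

1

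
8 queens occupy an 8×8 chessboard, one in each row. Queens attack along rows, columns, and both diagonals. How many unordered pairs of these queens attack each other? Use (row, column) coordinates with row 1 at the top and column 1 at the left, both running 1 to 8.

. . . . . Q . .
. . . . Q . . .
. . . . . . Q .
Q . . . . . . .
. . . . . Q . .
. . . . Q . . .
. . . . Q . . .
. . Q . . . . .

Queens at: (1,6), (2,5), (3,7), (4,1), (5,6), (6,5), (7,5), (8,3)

8

Same column: (1,6)–(5,6) (column 6); (2,5)–(6,5) (column 5); (2,5)–(7,5) (column 5); (6,5)–(7,5) (column 5).
Same diagonal: (1,6)–(2,5) (|1−2| = |6−5| = 1); (5,6)–(6,5) (|5−6| = |6−5| = 1); (5,6)–(8,3) (|5−8| = |6−3| = 3); (6,5)–(8,3) (|6−8| = |5−3| = 2).
Total attacking pairs: 8.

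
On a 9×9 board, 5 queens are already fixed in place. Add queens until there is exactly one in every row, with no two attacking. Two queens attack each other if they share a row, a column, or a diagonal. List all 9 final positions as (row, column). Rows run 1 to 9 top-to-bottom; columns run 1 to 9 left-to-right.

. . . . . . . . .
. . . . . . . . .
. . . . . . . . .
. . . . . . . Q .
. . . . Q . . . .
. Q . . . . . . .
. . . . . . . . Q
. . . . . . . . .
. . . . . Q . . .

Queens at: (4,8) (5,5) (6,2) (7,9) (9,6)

(1,4) (2,7) (3,1) (4,8) (5,5) (6,2) (7,9) (8,3) (9,6)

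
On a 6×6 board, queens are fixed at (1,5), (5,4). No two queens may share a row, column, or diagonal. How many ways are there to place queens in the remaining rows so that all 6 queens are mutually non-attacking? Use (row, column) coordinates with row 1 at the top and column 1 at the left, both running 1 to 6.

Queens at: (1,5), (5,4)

Branch on row 2: col 2 → 0; col 3 → 1.
Sum: 0 + 1 = 1.

1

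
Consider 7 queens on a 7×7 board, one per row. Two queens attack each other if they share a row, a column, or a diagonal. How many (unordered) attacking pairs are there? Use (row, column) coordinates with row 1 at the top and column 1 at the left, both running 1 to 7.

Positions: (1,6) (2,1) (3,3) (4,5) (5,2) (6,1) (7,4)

Same column: (2,1)–(6,1) (column 1).
Same diagonal: (1,6)–(5,2) (|1−5| = |6−2| = 4); (1,6)–(6,1) (|1−6| = |6−1| = 5); (5,2)–(6,1) (|5−6| = |2−1| = 1); (5,2)–(7,4) (|5−7| = |2−4| = 2).
Total attacking pairs: 5.

5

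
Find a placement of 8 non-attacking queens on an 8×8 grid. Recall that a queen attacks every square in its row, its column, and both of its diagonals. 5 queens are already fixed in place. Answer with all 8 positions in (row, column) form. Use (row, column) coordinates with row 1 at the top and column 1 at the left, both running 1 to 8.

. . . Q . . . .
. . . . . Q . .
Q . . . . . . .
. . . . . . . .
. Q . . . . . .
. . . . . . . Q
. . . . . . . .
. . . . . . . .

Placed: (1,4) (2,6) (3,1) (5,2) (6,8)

(1,4) (2,6) (3,1) (4,5) (5,2) (6,8) (7,3) (8,7)

Row 4: attacked by (1,4)→{1,4,7}; (2,6)→{4,6,8}; (3,1)→{1,2}; (5,2)→{1,2,3}; (6,8)→{6,8}. Safe: 5. Place at column 5.
Row 7: attacked by (1,4)→{4}; (2,6)→{1,6}; (3,1)→{1,5}; (4,5)→{2,5,8}; (5,2)→{2,4}; (6,8)→{7,8}. Safe: 3. Place at column 3.
Row 8: attacked by (1,4)→{4}; (2,6)→{6}; (3,1)→{1,6}; (4,5)→{1,5}; (5,2)→{2,5}; (6,8)→{6,8}; (7,3)→{2,3,4}. Safe: 7. Place at column 7.
Columns [4, 6, 1, 5, 2, 8, 3, 7], r−c [-3, -4, 2, -1, 3, -2, 4, 1], r+c [5, 8, 4, 9, 7, 14, 10, 15] are all distinct, so no two queens attack.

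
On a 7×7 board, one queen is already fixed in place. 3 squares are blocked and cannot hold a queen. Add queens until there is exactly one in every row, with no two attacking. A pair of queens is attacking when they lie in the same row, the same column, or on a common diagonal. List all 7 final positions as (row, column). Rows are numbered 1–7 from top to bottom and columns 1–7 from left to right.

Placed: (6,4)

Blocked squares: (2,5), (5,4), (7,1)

(1,6) (2,3) (3,5) (4,7) (5,1) (6,4) (7,2)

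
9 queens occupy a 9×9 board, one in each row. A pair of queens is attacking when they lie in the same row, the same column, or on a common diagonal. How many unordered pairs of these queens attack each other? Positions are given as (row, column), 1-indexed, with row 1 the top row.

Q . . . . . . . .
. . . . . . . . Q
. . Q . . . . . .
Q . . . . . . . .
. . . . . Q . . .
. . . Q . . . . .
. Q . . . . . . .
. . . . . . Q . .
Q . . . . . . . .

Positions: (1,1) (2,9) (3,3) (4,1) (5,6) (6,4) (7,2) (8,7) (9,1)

Same column: (1,1)–(4,1) (column 1); (1,1)–(9,1) (column 1); (4,1)–(9,1) (column 1).
Same diagonal: (1,1)–(3,3) (|1−3| = |1−3| = 2); (2,9)–(5,6) (|2−5| = |9−6| = 3); (6,4)–(9,1) (|6−9| = |4−1| = 3).
Total attacking pairs: 6.

6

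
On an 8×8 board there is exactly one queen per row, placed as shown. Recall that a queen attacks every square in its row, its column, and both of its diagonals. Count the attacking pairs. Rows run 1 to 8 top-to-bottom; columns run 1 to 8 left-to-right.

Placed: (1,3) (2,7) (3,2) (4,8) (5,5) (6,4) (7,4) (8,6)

3

Same column: (6,4)–(7,4) (column 4).
Same diagonal: (5,5)–(6,4) (|5−6| = |5−4| = 1); (6,4)–(8,6) (|6−8| = |4−6| = 2).
Total attacking pairs: 3.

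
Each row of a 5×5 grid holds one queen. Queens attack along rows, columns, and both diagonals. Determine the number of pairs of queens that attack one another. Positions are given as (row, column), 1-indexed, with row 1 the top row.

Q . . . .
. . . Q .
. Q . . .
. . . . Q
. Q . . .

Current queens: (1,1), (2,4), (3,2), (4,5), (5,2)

1

Same column: (3,2)–(5,2) (column 2).
Total attacking pairs: 1.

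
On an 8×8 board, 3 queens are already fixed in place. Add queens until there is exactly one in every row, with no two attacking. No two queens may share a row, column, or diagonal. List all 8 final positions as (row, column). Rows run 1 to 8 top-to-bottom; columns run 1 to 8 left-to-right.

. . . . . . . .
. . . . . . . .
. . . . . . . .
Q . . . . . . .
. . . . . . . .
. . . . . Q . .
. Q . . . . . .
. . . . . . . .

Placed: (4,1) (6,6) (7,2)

(1,5) (2,8) (3,4) (4,1) (5,3) (6,6) (7,2) (8,7)

Row 1: attacked by (4,1)→{1,4}; (6,6)→{1,6}; (7,2)→{2,8}. Safe: 3, 5, 7. Place at column 5.
Row 2: attacked by (1,5)→{4,5,6}; (4,1)→{1,3}; (6,6)→{2,6}; (7,2)→{2,7}. Safe: 8. Place at column 8.
Row 3: attacked by (1,5)→{3,5,7}; (2,8)→{7,8}; (4,1)→{1,2}; (6,6)→{3,6}; (7,2)→{2,6}. Safe: 4. Place at column 4.
Row 5: attacked by (1,5)→{1,5}; (2,8)→{5,8}; (3,4)→{2,4,6}; (4,1)→{1,2}; (6,6)→{5,6,7}; (7,2)→{2,4}. Safe: 3. Place at column 3.
Row 8: attacked by (1,5)→{5}; (2,8)→{2,8}; (3,4)→{4}; (4,1)→{1,5}; (5,3)→{3,6}; (6,6)→{4,6,8}; (7,2)→{1,2,3}. Safe: 7. Place at column 7.
Columns [5, 8, 4, 1, 3, 6, 2, 7], r−c [-4, -6, -1, 3, 2, 0, 5, 1], r+c [6, 10, 7, 5, 8, 12, 9, 15] are all distinct, so no two queens attack.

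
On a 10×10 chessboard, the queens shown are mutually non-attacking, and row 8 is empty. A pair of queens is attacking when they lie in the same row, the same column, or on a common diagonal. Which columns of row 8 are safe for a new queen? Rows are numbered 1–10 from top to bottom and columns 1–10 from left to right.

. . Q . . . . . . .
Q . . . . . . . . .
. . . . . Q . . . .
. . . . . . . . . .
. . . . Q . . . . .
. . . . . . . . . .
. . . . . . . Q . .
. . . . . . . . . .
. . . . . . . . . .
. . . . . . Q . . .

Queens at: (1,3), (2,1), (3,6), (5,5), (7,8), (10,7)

(1,3) attacks row 8 at column 3 and diagonals 10.
(2,1) attacks row 8 at column 1 and diagonals 7.
(3,6) attacks row 8 at column 6 and diagonals 1.
(5,5) attacks row 8 at column 5 and diagonals 2, 8.
(7,8) attacks row 8 at column 8 and diagonals 7, 9.
(10,7) attacks row 8 at column 7 and diagonals 5, 9.
Attacked columns: {1, 2, 3, 5, 6, 7, 8, 9, 10}. Safe: {4}.

columns 4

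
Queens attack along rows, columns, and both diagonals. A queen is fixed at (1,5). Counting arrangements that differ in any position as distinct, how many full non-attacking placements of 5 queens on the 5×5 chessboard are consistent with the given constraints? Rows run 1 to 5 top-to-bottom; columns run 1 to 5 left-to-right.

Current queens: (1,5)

Branch on row 2: col 1 → 0; col 2 → 1; col 3 → 1.
Sum: 0 + 1 + 1 = 2.

2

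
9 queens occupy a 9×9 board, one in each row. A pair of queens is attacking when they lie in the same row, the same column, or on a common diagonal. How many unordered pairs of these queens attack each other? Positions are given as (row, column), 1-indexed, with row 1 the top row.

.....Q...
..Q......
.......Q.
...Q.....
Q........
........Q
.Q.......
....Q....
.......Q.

2

Same column: (3,8)–(9,8) (column 8).
Same diagonal: (1,6)–(3,8) (|1−3| = |6−8| = 2).
Total attacking pairs: 2.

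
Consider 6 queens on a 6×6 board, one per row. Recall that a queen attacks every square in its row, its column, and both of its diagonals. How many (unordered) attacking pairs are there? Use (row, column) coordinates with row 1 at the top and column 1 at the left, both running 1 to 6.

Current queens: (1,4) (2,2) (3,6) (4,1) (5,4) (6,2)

Same column: (1,4)–(5,4) (column 4); (2,2)–(6,2) (column 2).
Same diagonal: (1,4)–(3,6) (|1−3| = |4−6| = 2); (1,4)–(4,1) (|1−4| = |4−1| = 3); (3,6)–(5,4) (|3−5| = |6−4| = 2).
Total attacking pairs: 5.

5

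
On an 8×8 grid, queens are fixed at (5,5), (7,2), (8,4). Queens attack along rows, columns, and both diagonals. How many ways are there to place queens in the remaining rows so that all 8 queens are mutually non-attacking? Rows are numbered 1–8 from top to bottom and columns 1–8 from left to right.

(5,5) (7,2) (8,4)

Branch on row 1: col 3 → 1; col 6 → 1; col 7 → 0.
Sum: 1 + 1 + 0 = 2.

2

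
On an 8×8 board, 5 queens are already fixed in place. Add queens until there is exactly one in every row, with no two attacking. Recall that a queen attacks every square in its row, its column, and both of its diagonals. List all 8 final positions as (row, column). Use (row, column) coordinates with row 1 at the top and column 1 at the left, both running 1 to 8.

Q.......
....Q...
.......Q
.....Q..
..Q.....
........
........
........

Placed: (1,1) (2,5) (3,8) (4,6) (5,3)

Row 6: attacked by (1,1)→{1,6}; (2,5)→{1,5}; (3,8)→{5,8}; (4,6)→{4,6,8}; (5,3)→{2,3,4}. Safe: 7. Place at column 7.
Row 7: attacked by (1,1)→{1,7}; (2,5)→{5}; (3,8)→{4,8}; (4,6)→{3,6}; (5,3)→{1,3,5}; (6,7)→{6,7,8}. Safe: 2. Place at column 2.
Row 8: attacked by (1,1)→{1,8}; (2,5)→{5}; (3,8)→{3,8}; (4,6)→{2,6}; (5,3)→{3,6}; (6,7)→{5,7}; (7,2)→{1,2,3}. Safe: 4. Place at column 4.
Columns [1, 5, 8, 6, 3, 7, 2, 4], r−c [0, -3, -5, -2, 2, -1, 5, 4], r+c [2, 7, 11, 10, 8, 13, 9, 12] are all distinct, so no two queens attack.

(1,1) (2,5) (3,8) (4,6) (5,3) (6,7) (7,2) (8,4)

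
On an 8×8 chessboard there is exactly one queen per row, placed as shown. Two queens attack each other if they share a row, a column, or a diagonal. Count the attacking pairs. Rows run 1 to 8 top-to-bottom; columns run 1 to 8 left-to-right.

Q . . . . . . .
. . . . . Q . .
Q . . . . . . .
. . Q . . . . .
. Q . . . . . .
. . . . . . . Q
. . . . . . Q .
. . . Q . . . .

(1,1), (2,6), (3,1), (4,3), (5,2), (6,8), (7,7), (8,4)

4

Same column: (1,1)–(3,1) (column 1).
Same diagonal: (1,1)–(7,7) (|1−7| = |1−7| = 6); (4,3)–(5,2) (|4−5| = |3−2| = 1); (6,8)–(7,7) (|6−7| = |8−7| = 1).
Total attacking pairs: 4.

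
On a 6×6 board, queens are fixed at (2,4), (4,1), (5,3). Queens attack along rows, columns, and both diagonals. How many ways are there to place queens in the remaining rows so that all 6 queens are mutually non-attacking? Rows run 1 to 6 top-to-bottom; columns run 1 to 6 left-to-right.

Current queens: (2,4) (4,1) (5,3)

Branch on row 1: col 2 → 1; col 6 → 0.
Sum: 1 + 0 = 1.

1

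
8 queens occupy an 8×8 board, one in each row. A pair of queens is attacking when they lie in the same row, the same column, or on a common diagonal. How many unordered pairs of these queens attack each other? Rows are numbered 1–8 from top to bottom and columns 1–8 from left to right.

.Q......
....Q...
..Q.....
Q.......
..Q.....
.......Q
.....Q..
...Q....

1

Same column: (3,3)–(5,3) (column 3).
Total attacking pairs: 1.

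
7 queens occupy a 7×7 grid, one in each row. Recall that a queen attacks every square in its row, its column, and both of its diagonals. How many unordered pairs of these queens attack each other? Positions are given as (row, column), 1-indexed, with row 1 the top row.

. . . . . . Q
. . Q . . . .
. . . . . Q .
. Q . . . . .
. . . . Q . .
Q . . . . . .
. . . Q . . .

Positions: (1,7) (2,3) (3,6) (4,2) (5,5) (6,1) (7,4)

All columns are distinct and no two queens satisfy |Δrow| = |Δcol|, so no pair attacks.

0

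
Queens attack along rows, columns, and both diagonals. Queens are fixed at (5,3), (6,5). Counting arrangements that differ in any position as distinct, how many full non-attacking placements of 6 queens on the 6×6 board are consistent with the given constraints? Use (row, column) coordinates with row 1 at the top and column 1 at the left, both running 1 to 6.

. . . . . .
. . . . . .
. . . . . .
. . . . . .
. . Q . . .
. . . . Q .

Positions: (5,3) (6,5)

Branch on row 1: col 1 → 0; col 2 → 1; col 4 → 0; col 6 → 0.
Sum: 0 + 1 + 0 + 0 = 1.

1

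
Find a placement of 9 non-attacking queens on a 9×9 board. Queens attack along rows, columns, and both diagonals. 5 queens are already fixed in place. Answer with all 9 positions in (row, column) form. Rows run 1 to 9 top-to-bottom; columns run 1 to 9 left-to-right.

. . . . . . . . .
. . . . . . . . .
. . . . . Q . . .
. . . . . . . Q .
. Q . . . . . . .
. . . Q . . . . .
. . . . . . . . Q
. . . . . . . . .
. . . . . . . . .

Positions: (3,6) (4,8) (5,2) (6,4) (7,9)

Row 1: attacked by (3,6)→{4,6,8}; (4,8)→{5,8}; (5,2)→{2,6}; (6,4)→{4,9}; (7,9)→{3,9}. Safe: 1, 7. Place at column 7.
Row 2: attacked by (1,7)→{6,7,8}; (3,6)→{5,6,7}; (4,8)→{6,8}; (5,2)→{2,5}; (6,4)→{4,8}; (7,9)→{4,9}. Safe: 1, 3. Place at column 1.
Row 8: attacked by (1,7)→{7}; (2,1)→{1,7}; (3,6)→{1,6}; (4,8)→{4,8}; (5,2)→{2,5}; (6,4)→{2,4,6}; (7,9)→{8,9}. Safe: 3. Place at column 3.
Row 9: attacked by (1,7)→{7}; (2,1)→{1,8}; (3,6)→{6}; (4,8)→{3,8}; (5,2)→{2,6}; (6,4)→{1,4,7}; (7,9)→{7,9}; (8,3)→{2,3,4}. Safe: 5. Place at column 5.
Columns [7, 1, 6, 8, 2, 4, 9, 3, 5], r−c [-6, 1, -3, -4, 3, 2, -2, 5, 4], r+c [8, 3, 9, 12, 7, 10, 16, 11, 14] are all distinct, so no two queens attack.

(1,7) (2,1) (3,6) (4,8) (5,2) (6,4) (7,9) (8,3) (9,5)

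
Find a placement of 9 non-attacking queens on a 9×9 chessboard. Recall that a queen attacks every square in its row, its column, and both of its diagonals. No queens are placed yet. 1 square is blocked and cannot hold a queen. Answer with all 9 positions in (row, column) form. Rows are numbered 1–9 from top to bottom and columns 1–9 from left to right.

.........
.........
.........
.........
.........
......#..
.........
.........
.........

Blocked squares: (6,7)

(1,6) (2,3) (3,1) (4,8) (5,5) (6,2) (7,9) (8,7) (9,4)

Row 1: Safe: 1, 2, 3, 4, 5, 6, 7, 8, 9. Place at column 6.
Row 2: attacked by (1,6)→{5,6,7}. Safe: 1, 2, 3, 4, 8, 9. Place at column 3.
Row 3: attacked by (1,6)→{4,6,8}; (2,3)→{2,3,4}. Safe: 1, 5, 7, 9. Place at column 1.
Row 4: attacked by (1,6)→{3,6,9}; (2,3)→{1,3,5}; (3,1)→{1,2}. Safe: 4, 7, 8. Place at column 8.
Row 5: attacked by (1,6)→{2,6}; (2,3)→{3,6}; (3,1)→{1,3}; (4,8)→{7,8,9}. Safe: 4, 5. Place at column 5.
Row 6: attacked by (1,6)→{1,6}; (2,3)→{3,7}; (3,1)→{1,4}; (4,8)→{6,8}; (5,5)→{4,5,6}. Blocked: 7. Safe: 2, 9. Place at column 2.
Row 7: attacked by (1,6)→{6}; (2,3)→{3,8}; (3,1)→{1,5}; (4,8)→{5,8}; (5,5)→{3,5,7}; (6,2)→{1,2,3}. Safe: 4, 9. Place at column 9.
Row 8: attacked by (1,6)→{6}; (2,3)→{3,9}; (3,1)→{1,6}; (4,8)→{4,8}; (5,5)→{2,5,8}; (6,2)→{2,4}; (7,9)→{8,9}. Safe: 7. Place at column 7.
Row 9: attacked by (1,6)→{6}; (2,3)→{3}; (3,1)→{1,7}; (4,8)→{3,8}; (5,5)→{1,5,9}; (6,2)→{2,5}; (7,9)→{7,9}; (8,7)→{6,7,8}. Safe: 4. Place at column 4.
Columns [6, 3, 1, 8, 5, 2, 9, 7, 4], r−c [-5, -1, 2, -4, 0, 4, -2, 1, 5], r+c [7, 5, 4, 12, 10, 8, 16, 15, 13] are all distinct, so no two queens attack.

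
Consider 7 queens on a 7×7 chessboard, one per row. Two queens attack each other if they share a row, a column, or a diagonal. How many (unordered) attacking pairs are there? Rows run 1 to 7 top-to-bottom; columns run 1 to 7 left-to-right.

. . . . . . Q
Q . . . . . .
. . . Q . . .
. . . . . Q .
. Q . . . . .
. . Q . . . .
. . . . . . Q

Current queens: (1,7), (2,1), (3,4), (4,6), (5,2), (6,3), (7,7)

3

Same column: (1,7)–(7,7) (column 7).
Same diagonal: (3,4)–(5,2) (|3−5| = |4−2| = 2); (5,2)–(6,3) (|5−6| = |2−3| = 1).
Total attacking pairs: 3.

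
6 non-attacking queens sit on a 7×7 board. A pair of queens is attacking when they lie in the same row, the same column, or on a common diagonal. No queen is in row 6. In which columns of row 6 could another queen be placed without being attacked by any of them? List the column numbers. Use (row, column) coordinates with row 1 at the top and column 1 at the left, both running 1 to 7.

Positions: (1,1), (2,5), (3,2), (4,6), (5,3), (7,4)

columns 7

(1,1) attacks row 6 at column 1 and diagonals 6.
(2,5) attacks row 6 at column 5 and diagonals 1.
(3,2) attacks row 6 at column 2 and diagonals 5.
(4,6) attacks row 6 at column 6 and diagonals 4.
(5,3) attacks row 6 at column 3 and diagonals 2, 4.
(7,4) attacks row 6 at column 4 and diagonals 3, 5.
Attacked columns: {1, 2, 3, 4, 5, 6}. Safe: {7}.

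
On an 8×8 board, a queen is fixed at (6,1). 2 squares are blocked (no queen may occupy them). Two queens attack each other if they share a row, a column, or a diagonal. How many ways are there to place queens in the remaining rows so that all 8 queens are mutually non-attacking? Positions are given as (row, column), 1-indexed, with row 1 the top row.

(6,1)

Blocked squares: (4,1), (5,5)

13

Branch on row 1: col 2 → 1; col 3 → 2; col 4 → 4; col 5 → 4; col 7 → 2; col 8 → 0.
Sum: 1 + 2 + 4 + 4 + 2 + 0 = 13.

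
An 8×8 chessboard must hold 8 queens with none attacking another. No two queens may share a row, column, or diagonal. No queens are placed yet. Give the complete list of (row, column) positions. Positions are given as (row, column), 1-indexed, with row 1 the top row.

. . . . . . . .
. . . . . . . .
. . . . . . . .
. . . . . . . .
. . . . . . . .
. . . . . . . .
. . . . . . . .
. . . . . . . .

(1,7) (2,2) (3,4) (4,1) (5,8) (6,5) (7,3) (8,6)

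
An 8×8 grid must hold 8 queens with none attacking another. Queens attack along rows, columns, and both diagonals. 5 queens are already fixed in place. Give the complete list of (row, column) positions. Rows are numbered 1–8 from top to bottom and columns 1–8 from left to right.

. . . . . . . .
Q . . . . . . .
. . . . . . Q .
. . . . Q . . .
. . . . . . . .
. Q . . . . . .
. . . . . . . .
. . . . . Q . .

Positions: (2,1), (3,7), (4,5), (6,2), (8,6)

(1,3) (2,1) (3,7) (4,5) (5,8) (6,2) (7,4) (8,6)

Row 1: attacked by (2,1)→{1,2}; (3,7)→{5,7}; (4,5)→{2,5,8}; (6,2)→{2,7}; (8,6)→{6}. Safe: 3, 4. Place at column 3.
Row 5: attacked by (1,3)→{3,7}; (2,1)→{1,4}; (3,7)→{5,7}; (4,5)→{4,5,6}; (6,2)→{1,2,3}; (8,6)→{3,6}. Safe: 8. Place at column 8.
Row 7: attacked by (1,3)→{3}; (2,1)→{1,6}; (3,7)→{3,7}; (4,5)→{2,5,8}; (5,8)→{6,8}; (6,2)→{1,2,3}; (8,6)→{5,6,7}. Safe: 4. Place at column 4.
Columns [3, 1, 7, 5, 8, 2, 4, 6], r−c [-2, 1, -4, -1, -3, 4, 3, 2], r+c [4, 3, 10, 9, 13, 8, 11, 14] are all distinct, so no two queens attack.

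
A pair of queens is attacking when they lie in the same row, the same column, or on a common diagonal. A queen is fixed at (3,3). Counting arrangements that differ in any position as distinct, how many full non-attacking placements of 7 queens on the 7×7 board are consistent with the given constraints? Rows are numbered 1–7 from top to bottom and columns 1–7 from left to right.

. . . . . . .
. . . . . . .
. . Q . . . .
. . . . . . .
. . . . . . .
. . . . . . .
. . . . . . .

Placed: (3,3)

Branch on row 1: col 2 → 2; col 4 → 2; col 6 → 1; col 7 → 1.
Sum: 2 + 2 + 1 + 1 = 6.

6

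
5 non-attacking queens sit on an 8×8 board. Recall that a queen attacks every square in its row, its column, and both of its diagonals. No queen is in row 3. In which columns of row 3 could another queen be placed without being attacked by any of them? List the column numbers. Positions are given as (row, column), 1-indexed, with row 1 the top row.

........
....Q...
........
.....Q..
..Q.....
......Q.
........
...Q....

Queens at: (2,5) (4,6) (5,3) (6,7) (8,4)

columns 2, 8

(2,5) attacks row 3 at column 5 and diagonals 4, 6.
(4,6) attacks row 3 at column 6 and diagonals 5, 7.
(5,3) attacks row 3 at column 3 and diagonals 1, 5.
(6,7) attacks row 3 at column 7 and diagonals 4.
(8,4) attacks row 3 at column 4.
Attacked columns: {1, 3, 4, 5, 6, 7}. Safe: {2, 8}.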